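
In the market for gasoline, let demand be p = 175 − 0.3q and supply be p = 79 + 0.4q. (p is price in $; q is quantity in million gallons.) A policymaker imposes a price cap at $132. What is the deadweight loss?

Competitive equilibrium: 175 − 0.3q = 79 + 0.4q → q* = 137.1429, p* = 133.8571.
At the ceiling p = 132, quantity supplied = (132 − 79)/0.4 = 132.5.
Willingness to pay at q' = 132.5: 175 − 0.3·132.5 = 135.25.
Δq = 137.1429 − 132.5 = 4.6429; wedge = 135.25 − 132 = 3.25.
DWL = ½ × 4.6429 × 3.25 = $7.54 million.

$7.54 million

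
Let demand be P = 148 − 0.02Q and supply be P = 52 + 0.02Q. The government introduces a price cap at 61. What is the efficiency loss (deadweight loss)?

76050

Competitive equilibrium: 148 − 0.02Q = 52 + 0.02Q → Q* = 2400, P* = 100.
At the ceiling P = 61, quantity supplied = (61 − 52)/0.02 = 450.
Willingness to pay at Q' = 450: 148 − 0.02·450 = 139.
ΔQ = 2400 − 450 = 1950; wedge = 139 − 61 = 78.
The triangle = ½ × 1950 × 78 = 76050.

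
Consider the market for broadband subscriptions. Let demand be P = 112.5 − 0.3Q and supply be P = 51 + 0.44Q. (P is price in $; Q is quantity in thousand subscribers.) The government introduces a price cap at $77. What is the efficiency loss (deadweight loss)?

$213.43 thousand

Competitive equilibrium: 112.5 − 0.3Q = 51 + 0.44Q → Q* = 83.1081, P* = 87.5676.
At the ceiling P = 77, quantity supplied = (77 − 51)/0.44 = 59.0909.
Willingness to pay at Q' = 59.0909: 112.5 − 0.3·59.0909 = 94.7727.
ΔQ = 83.1081 − 59.0909 = 24.0172; wedge = 94.7727 − 77 = 17.7727.
The triangle = ½ × 24.0172 × 17.7727 = $213.43 thousand.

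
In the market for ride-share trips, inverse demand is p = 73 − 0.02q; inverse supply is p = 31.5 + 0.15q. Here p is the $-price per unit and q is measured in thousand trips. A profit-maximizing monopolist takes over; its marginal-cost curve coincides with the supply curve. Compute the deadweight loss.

$56.13 thousand

Competitive equilibrium: 73 − 0.02q = 31.5 + 0.15q → q* = 244.1176, p* = 68.1176.
Marginal revenue: MR = 73 − 0.04q. Set MR = MC: 73 − 0.04q = 31.5 + 0.15q → q_m = 218.4211.
Price p_m = 73 − 0.02·218.4211 = 68.6316; MC(q_m) = 31.5 + 0.15·218.4211 = 64.2632.
Competitive q* = 244.1176, so Δq = 25.6965; wedge = 68.6316 − 64.2632 = 4.3684.
Welfare loss = ½ × 25.6965 × 4.3684 = $56.13 thousand.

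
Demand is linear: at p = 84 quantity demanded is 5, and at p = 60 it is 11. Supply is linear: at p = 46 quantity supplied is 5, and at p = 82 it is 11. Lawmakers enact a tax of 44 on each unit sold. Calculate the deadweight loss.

96.80

Demand slope = (60 − 84)/(11 − 5) = −4, so p = 104 − 4q.
Supply slope = (82 − 46)/(11 − 5) = 6, so p = 16 + 6q.
Competitive equilibrium: 104 − 4q = 16 + 6q → q* = 8.8, p* = 68.8.
With the tax, the buyer price exceeds the seller price by 44: (104 − 4q) − (16 + 6q) = 44 → q' = 4.4.
Δq = 8.8 − 4.4 = 4.4; the wedge equals the tax, 44.
The triangle = ½ × 4.4 × 44 = 96.80.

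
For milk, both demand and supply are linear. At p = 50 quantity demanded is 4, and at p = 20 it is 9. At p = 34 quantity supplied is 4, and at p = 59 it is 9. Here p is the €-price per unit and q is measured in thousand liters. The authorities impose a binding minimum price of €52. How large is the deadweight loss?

€17.58 thousand

Demand slope = (20 − 50)/(9 − 4) = −6, so p = 74 − 6q.
Supply slope = (59 − 34)/(9 − 4) = 5, so p = 14 + 5q.
Competitive equilibrium: 74 − 6q = 14 + 5q → q* = 5.4545, p* = 41.2727.
At the floor p = 52, quantity demanded = (74 − 52)/6 = 3.6667.
Sellers' marginal cost at q' = 3.6667: 14 + 5·3.6667 = 32.3335.
Δq = 5.4545 − 3.6667 = 1.7878; wedge = 52 − 32.3335 = 19.6665.
Welfare loss = ½ × 1.7878 × 19.6665 = €17.58 thousand.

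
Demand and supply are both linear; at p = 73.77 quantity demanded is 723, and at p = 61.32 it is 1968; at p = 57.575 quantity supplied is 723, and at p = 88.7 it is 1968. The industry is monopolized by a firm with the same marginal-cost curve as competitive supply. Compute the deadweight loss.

Demand slope = (61.32 − 73.77)/(1968 − 723) = −0.01, so p = 81 − 0.01q.
Supply slope = (88.7 − 57.575)/(1968 − 723) = 0.025, so p = 39.5 + 0.025q.
Competitive equilibrium: 81 − 0.01q = 39.5 + 0.025q → q* = 1185.7143, p* = 69.1429.
Marginal revenue: MR = 81 − 0.02q. Set MR = MC: 81 − 0.02q = 39.5 + 0.025q → q_m = 922.2222.
Price p_m = 81 − 0.01·922.2222 = 71.7778; MC(q_m) = 39.5 + 0.025·922.2222 = 62.5556.
Competitive q* = 1185.7143, so Δq = 263.4921; wedge = 71.7778 − 62.5556 = 9.2222.
Welfare loss = ½ × 263.4921 × 9.2222 = 1214.99.

1214.99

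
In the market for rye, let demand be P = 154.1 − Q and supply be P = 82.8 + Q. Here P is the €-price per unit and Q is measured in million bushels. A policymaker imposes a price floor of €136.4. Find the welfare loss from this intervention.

Competitive equilibrium: 154.1 − Q = 82.8 + Q → Q* = 35.65, P* = 118.45.
At the floor P = 136.4, quantity demanded = (154.1 − 136.4)/1 = 17.7.
Sellers' marginal cost at Q' = 17.7: 82.8 + 1·17.7 = 100.5.
ΔQ = 35.65 − 17.7 = 17.95; wedge = 136.4 − 100.5 = 35.9.
Deadweight loss = ½ × 17.95 × 35.9 = €322.20 million.

€322.20 million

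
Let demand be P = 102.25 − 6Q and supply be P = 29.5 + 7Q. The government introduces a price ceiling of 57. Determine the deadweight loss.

18.08

Competitive equilibrium: 102.25 − 6Q = 29.5 + 7Q → Q* = 5.5962, P* = 68.6731.
At the ceiling P = 57, quantity supplied = (57 − 29.5)/7 = 3.9286.
Willingness to pay at Q' = 3.9286: 102.25 − 6·3.9286 = 78.6784.
ΔQ = 5.5962 − 3.9286 = 1.6676; wedge = 78.6784 − 57 = 21.6784.
Welfare loss = ½ × 1.6676 × 21.6784 = 18.08.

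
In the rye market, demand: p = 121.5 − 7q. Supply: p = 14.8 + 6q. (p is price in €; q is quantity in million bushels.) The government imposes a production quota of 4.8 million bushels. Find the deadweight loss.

Competitive equilibrium: 121.5 − 7q = 14.8 + 6q → q* = 8.2077, p* = 64.0462.
At q = 4.8: demand price = 121.5 − 7·4.8 = 87.9; supply price = 14.8 + 6·4.8 = 43.6.
Δq = 8.2077 − 4.8 = 3.4077; wedge = 87.9 − 43.6 = 44.3.
DWL = ½ × 3.4077 × 44.3 = €75.48 million.

€75.48 million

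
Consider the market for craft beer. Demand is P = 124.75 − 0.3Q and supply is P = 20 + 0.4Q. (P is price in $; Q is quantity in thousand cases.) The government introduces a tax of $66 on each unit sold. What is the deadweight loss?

$3111.43 thousand

Competitive equilibrium: 124.75 − 0.3Q = 20 + 0.4Q → Q* = 149.6429, P* = 79.8571.
With the tax, the buyer price exceeds the seller price by 66: (124.75 − 0.3Q) − (20 + 0.4Q) = 66 → Q' = 55.3571.
ΔQ = 149.6429 − 55.3571 = 94.2858; the wedge equals the tax, 66.
DWL = ½ × 94.2858 × 66 = $3111.43 thousand.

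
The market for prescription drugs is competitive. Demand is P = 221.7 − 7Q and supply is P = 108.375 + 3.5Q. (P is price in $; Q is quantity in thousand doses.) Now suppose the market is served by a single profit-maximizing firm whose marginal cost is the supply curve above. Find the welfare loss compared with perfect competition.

$97.85 thousand

Competitive equilibrium: 221.7 − 7Q = 108.375 + 3.5Q → Q* = 10.7929, P* = 146.15.
Marginal revenue: MR = 221.7 − 14Q. Set MR = MC: 221.7 − 14Q = 108.375 + 3.5Q → Q_m = 6.4757.
Price P_m = 221.7 − 7·6.4757 = 176.3701; MC(Q_m) = 108.375 + 3.5·6.4757 = 131.04.
Competitive Q* = 10.7929, so ΔQ = 4.3172; wedge = 176.3701 − 131.04 = 45.3301.
Deadweight loss = ½ × 4.3172 × 45.3301 = $97.85 thousand.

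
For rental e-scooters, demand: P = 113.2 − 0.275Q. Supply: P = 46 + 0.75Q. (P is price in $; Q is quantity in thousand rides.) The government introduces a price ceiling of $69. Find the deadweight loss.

$624.03 thousand

Competitive equilibrium: 113.2 − 0.275Q = 46 + 0.75Q → Q* = 65.561, P* = 95.1707.
At the ceiling P = 69, quantity supplied = (69 − 46)/0.75 = 30.6667.
Willingness to pay at Q' = 30.6667: 113.2 − 0.275·30.6667 = 104.7667.
ΔQ = 65.561 − 30.6667 = 34.8943; wedge = 104.7667 − 69 = 35.7667.
Deadweight loss = ½ × 34.8943 × 35.7667 = $624.03 thousand.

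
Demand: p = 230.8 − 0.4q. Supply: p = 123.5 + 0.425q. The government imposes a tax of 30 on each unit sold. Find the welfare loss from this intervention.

545.45

Competitive equilibrium: 230.8 − 0.4q = 123.5 + 0.425q → q* = 130.0606, p* = 178.7758.
With the tax, the buyer price exceeds the seller price by 30: (230.8 − 0.4q) − (123.5 + 0.425q) = 30 → q' = 93.697.
Δq = 130.0606 − 93.697 = 36.3636; the wedge equals the tax, 30.
DWL = ½ × 36.3636 × 30 = 545.45.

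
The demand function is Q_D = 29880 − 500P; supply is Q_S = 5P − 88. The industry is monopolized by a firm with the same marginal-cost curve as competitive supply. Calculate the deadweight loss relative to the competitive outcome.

0.42

In inverse form: demand P = 59.76 − 0.002Q, supply P = 17.6 + 0.2Q.
Competitive equilibrium: 59.76 − 0.002Q = 17.6 + 0.2Q → Q* = 208.7129, P* = 59.3426.
Marginal revenue: MR = 59.76 − 0.004Q. Set MR = MC: 59.76 − 0.004Q = 17.6 + 0.2Q → Q_m = 206.6667.
Price P_m = 59.76 − 0.002·206.6667 = 59.3467; MC(Q_m) = 17.6 + 0.2·206.6667 = 58.9333.
Competitive Q* = 208.7129, so ΔQ = 2.0462; wedge = 59.3467 − 58.9333 = 0.4134.
DWL = ½ × 2.0462 × 0.4134 = 0.42.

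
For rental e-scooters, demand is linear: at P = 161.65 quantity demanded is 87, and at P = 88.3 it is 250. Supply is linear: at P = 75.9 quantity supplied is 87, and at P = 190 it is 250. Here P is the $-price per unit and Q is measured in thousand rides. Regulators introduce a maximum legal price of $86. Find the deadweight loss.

$2079.44 thousand

Demand slope = (88.3 − 161.65)/(250 − 87) = −0.45, so P = 200.8 − 0.45Q.
Supply slope = (190 − 75.9)/(250 − 87) = 0.7, so P = 15 + 0.7Q.
Competitive equilibrium: 200.8 − 0.45Q = 15 + 0.7Q → Q* = 161.5652, P* = 128.0957.
At the ceiling P = 86, quantity supplied = (86 − 15)/0.7 = 101.4286.
Willingness to pay at Q' = 101.4286: 200.8 − 0.45·101.4286 = 155.1571.
ΔQ = 161.5652 − 101.4286 = 60.1366; wedge = 155.1571 − 86 = 69.1571.
The triangle = ½ × 60.1366 × 69.1571 = $2079.44 thousand.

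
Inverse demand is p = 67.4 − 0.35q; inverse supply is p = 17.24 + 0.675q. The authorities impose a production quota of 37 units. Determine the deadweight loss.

Competitive equilibrium: 67.4 − 0.35q = 17.24 + 0.675q → q* = 48.9366, p* = 50.2722.
At q = 37: demand price = 67.4 − 0.35·37 = 54.45; supply price = 17.24 + 0.675·37 = 42.215.
Δq = 48.9366 − 37 = 11.9366; wedge = 54.45 − 42.215 = 12.235.
Deadweight loss = ½ × 11.9366 × 12.235 = 73.02.

73.02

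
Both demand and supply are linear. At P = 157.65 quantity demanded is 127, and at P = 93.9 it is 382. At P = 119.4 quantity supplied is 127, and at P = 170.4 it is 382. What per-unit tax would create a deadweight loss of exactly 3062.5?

Demand slope = (93.9 − 157.65)/(382 − 127) = −0.25, so P = 189.4 − 0.25Q.
Supply slope = (170.4 − 119.4)/(382 − 127) = 0.2, so P = 94 + 0.2Q.
Competitive equilibrium: 189.4 − 0.25Q = 94 + 0.2Q → Q* = 212, P* = 136.4.
A tax t gives ΔQ = t/0.45 and wedge t, so DWL = t²/0.9.
t²/0.9 = 3062.5 → t² = 2756.25 → t = 52.5.

52.5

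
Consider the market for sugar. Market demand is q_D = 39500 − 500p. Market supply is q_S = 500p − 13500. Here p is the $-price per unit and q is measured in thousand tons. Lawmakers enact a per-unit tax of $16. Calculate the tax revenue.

In inverse form: demand p = 79 − 0.002q, supply p = 27 + 0.002q.
Competitive equilibrium: 79 − 0.002q = 27 + 0.002q → q* = 13000, p* = 53.
With the tax, the buyer price exceeds the seller price by 16: (79 − 0.002q) − (27 + 0.002q) = 16 → q' = 9000.
Tax revenue = 16 × 9000 = $144000 thousand.

$144000 thousand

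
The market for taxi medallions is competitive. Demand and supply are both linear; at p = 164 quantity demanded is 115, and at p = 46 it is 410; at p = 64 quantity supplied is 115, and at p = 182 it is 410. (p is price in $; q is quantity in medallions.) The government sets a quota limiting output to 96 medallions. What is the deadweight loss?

Demand slope = (46 − 164)/(410 − 115) = −0.4, so p = 210 − 0.4q.
Supply slope = (182 − 64)/(410 − 115) = 0.4, so p = 18 + 0.4q.
Competitive equilibrium: 210 − 0.4q = 18 + 0.4q → q* = 240, p* = 114.
At q = 96: demand price = 210 − 0.4·96 = 171.6; supply price = 18 + 0.4·96 = 56.4.
Δq = 240 − 96 = 144; wedge = 171.6 − 56.4 = 115.2.
The triangle = ½ × 144 × 115.2 = $8294.40.

$8294.40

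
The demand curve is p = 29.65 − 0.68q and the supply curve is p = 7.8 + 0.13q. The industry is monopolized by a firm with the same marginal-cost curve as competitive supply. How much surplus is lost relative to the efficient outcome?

Competitive equilibrium: 29.65 − 0.68q = 7.8 + 0.13q → q* = 26.9753, p* = 11.3068.
Marginal revenue: MR = 29.65 − 1.36q. Set MR = MC: 29.65 − 1.36q = 7.8 + 0.13q → q_m = 14.6644.
Price p_m = 29.65 − 0.68·14.6644 = 19.6782; MC(q_m) = 7.8 + 0.13·14.6644 = 9.7064.
Competitive q* = 26.9753, so Δq = 12.3109; wedge = 19.6782 − 9.7064 = 9.9718.
The triangle = ½ × 12.3109 × 9.9718 = 61.38.

61.38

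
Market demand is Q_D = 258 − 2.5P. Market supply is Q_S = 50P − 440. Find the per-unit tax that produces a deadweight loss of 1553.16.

36.12

In inverse form: demand P = 103.2 − 0.4Q, supply P = 8.8 + 0.02Q.
Competitive equilibrium: 103.2 − 0.4Q = 8.8 + 0.02Q → Q* = 224.7619, P* = 13.2952.
A tax t gives ΔQ = t/0.42 and wedge t, so DWL = t²/0.84.
t²/0.84 = 1553.16 → t² = 1304.6544 → t = 36.12.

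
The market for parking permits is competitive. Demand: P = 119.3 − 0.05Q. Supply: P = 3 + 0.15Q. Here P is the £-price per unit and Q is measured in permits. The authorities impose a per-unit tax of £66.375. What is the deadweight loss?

£11014.10

Competitive equilibrium: 119.3 − 0.05Q = 3 + 0.15Q → Q* = 581.5, P* = 90.225.
With the tax, the buyer price exceeds the seller price by 66.375: (119.3 − 0.05Q) − (3 + 0.15Q) = 66.375 → Q' = 249.625.
ΔQ = 581.5 − 249.625 = 331.875; the wedge equals the tax, 66.375.
DWL = ½ × 331.875 × 66.375 = £11014.10.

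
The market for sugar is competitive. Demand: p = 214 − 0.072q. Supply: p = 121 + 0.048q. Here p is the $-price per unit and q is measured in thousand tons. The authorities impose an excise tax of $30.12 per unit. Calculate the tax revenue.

$15782.88 thousand

Competitive equilibrium: 214 − 0.072q = 121 + 0.048q → q* = 775, p* = 158.2.
With the tax, the buyer price exceeds the seller price by 30.12: (214 − 0.072q) − (121 + 0.048q) = 30.12 → q' = 524.
Tax revenue = 30.12 × 524 = $15782.88 thousand.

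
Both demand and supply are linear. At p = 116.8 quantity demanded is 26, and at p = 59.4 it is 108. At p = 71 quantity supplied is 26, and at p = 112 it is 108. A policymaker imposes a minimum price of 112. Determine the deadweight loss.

Demand slope = (59.4 − 116.8)/(108 − 26) = −0.7, so p = 135 − 0.7q.
Supply slope = (112 − 71)/(108 − 26) = 0.5, so p = 58 + 0.5q.
Competitive equilibrium: 135 − 0.7q = 58 + 0.5q → q* = 64.1667, p* = 90.0833.
At the floor p = 112, quantity demanded = (135 − 112)/0.7 = 32.8571.
Sellers' marginal cost at q' = 32.8571: 58 + 0.5·32.8571 = 74.4286.
Δq = 64.1667 − 32.8571 = 31.3096; wedge = 112 − 74.4286 = 37.5714.
Welfare loss = ½ × 31.3096 × 37.5714 = 588.17.

588.17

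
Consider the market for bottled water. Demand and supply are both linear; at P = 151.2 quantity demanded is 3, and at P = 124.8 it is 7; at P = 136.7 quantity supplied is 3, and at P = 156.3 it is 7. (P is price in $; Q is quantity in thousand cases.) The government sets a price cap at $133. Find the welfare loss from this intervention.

Demand slope = (124.8 − 151.2)/(7 − 3) = −6.6, so P = 171 − 6.6Q.
Supply slope = (156.3 − 136.7)/(7 − 3) = 4.9, so P = 122 + 4.9Q.
Competitive equilibrium: 171 − 6.6Q = 122 + 4.9Q → Q* = 4.2609, P* = 142.8783.
At the ceiling P = 133, quantity supplied = (133 − 122)/4.9 = 2.2449.
Willingness to pay at Q' = 2.2449: 171 − 6.6·2.2449 = 156.1837.
ΔQ = 4.2609 − 2.2449 = 2.016; wedge = 156.1837 − 133 = 23.1837.
Deadweight loss = ½ × 2.016 × 23.1837 = $23.37 thousand.

$23.37 thousand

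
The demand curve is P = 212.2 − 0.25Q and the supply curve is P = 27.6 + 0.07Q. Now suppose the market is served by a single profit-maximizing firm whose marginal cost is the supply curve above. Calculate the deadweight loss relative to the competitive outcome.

10242.68

Competitive equilibrium: 212.2 − 0.25Q = 27.6 + 0.07Q → Q* = 576.875, P* = 67.9813.
Marginal revenue: MR = 212.2 − 0.5Q. Set MR = MC: 212.2 − 0.5Q = 27.6 + 0.07Q → Q_m = 323.8596.
Price P_m = 212.2 − 0.25·323.8596 = 131.2351; MC(Q_m) = 27.6 + 0.07·323.8596 = 50.2702.
Competitive Q* = 576.875, so ΔQ = 253.0154; wedge = 131.2351 − 50.2702 = 80.9649.
The triangle = ½ × 253.0154 × 80.9649 = 10242.68.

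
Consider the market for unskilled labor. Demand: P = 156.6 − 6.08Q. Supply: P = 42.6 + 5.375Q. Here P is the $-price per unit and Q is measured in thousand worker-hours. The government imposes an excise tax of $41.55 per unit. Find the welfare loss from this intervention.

$75.36 thousand

Competitive equilibrium: 156.6 − 6.08Q = 42.6 + 5.375Q → Q* = 9.952, P* = 96.0919.
With the tax, the buyer price exceeds the seller price by 41.55: (156.6 − 6.08Q) − (42.6 + 5.375Q) = 41.55 → Q' = 6.3247.
ΔQ = 9.952 − 6.3247 = 3.6273; the wedge equals the tax, 41.55.
Welfare loss = ½ × 3.6273 × 41.55 = $75.36 thousand.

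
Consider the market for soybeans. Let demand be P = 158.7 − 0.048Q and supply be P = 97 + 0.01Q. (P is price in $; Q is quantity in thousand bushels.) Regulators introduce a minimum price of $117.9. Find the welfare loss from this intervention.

$1325.52 thousand

Competitive equilibrium: 158.7 − 0.048Q = 97 + 0.01Q → Q* = 1063.7931, P* = 107.6379.
At the floor P = 117.9, quantity demanded = (158.7 − 117.9)/0.048 = 850.
Sellers' marginal cost at Q' = 850: 97 + 0.01·850 = 105.5.
ΔQ = 1063.7931 − 850 = 213.7931; wedge = 117.9 − 105.5 = 12.4.
Welfare loss = ½ × 213.7931 × 12.4 = $1325.52 thousand.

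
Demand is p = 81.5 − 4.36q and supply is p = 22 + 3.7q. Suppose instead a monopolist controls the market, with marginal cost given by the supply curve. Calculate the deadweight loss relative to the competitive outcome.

Competitive equilibrium: 81.5 − 4.36q = 22 + 3.7q → q* = 7.3821, p* = 49.3139.
Marginal revenue: MR = 81.5 − 8.72q. Set MR = MC: 81.5 − 8.72q = 22 + 3.7q → q_m = 4.7907.
Price p_m = 81.5 − 4.36·4.7907 = 60.6125; MC(q_m) = 22 + 3.7·4.7907 = 39.7256.
Competitive q* = 7.3821, so Δq = 2.5914; wedge = 60.6125 − 39.7256 = 20.8869.
DWL = ½ × 2.5914 × 20.8869 = 27.06.

27.06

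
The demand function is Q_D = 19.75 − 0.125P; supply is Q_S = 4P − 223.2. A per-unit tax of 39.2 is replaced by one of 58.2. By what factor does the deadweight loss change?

2.204

In inverse form: demand P = 158 − 8Q, supply P = 55.8 + 0.25Q.
Competitive equilibrium: 158 − 8Q = 55.8 + 0.25Q → Q* = 12.3879, P* = 58.897.
For a per-unit tax t: ΔQ = t/8.25, so DWL = ½·t·(t/8.25) = t²/16.5.
At t = 39.2: DWL = 93.130. At t = 58.2: DWL = 205.287.
Ratio = (58.2/39.2)² = 2.204.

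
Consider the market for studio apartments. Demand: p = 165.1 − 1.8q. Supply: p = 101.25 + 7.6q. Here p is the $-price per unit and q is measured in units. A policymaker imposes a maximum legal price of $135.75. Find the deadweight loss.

$23.86

Competitive equilibrium: 165.1 − 1.8q = 101.25 + 7.6q → q* = 6.7926, p* = 152.8734.
At the ceiling p = 135.75, quantity supplied = (135.75 − 101.25)/7.6 = 4.5395.
Willingness to pay at q' = 4.5395: 165.1 − 1.8·4.5395 = 156.9289.
Δq = 6.7926 − 4.5395 = 2.2531; wedge = 156.9289 − 135.75 = 21.1789.
DWL = ½ × 2.2531 × 21.1789 = $23.86.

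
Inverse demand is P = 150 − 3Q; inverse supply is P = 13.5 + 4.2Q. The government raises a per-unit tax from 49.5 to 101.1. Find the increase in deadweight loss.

Competitive equilibrium: 150 − 3Q = 13.5 + 4.2Q → Q* = 18.9583, P* = 93.125.
For a per-unit tax t: ΔQ = t/7.2, so DWL = ½·t·(t/7.2) = t²/14.4.
At t = 49.5: DWL = 170.156. At t = 101.1: DWL = 709.806.
Increase = 709.806 − 170.156 = 539.65.

539.65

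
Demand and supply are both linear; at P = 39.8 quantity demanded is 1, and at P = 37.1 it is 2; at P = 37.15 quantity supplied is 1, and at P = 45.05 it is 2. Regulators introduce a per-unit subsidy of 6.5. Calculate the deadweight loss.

Demand slope = (37.1 − 39.8)/(2 − 1) = −2.7, so P = 42.5 − 2.7Q.
Supply slope = (45.05 − 37.15)/(2 − 1) = 7.9, so P = 29.25 + 7.9Q.
Competitive equilibrium: 42.5 − 2.7Q = 29.25 + 7.9Q → Q* = 1.25, P* = 39.125.
The subsidy lowers effective supply by 6.5: P = 22.75 + 7.9Q.
New quantity: 42.5 − 2.7Q = 22.75 + 7.9Q → Q' = 1.8632.
Overproduction ΔQ = 1.8632 − 1.25 = 0.6132; wedge = subsidy = 6.5.
DWL = ½ × 0.6132 × 6.5 = 1.99.

1.99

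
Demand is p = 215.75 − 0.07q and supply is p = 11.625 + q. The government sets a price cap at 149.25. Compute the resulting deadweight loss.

Competitive equilibrium: 215.75 − 0.07q = 11.625 + q → q* = 190.771, p* = 202.396.
At the ceiling p = 149.25, quantity supplied = (149.25 − 11.625)/1 = 137.625.
Willingness to pay at q' = 137.625: 215.75 − 0.07·137.625 = 206.1163.
Δq = 190.771 − 137.625 = 53.146; wedge = 206.1163 − 149.25 = 56.8663.
DWL = ½ × 53.146 × 56.8663 = 1511.11.

1511.11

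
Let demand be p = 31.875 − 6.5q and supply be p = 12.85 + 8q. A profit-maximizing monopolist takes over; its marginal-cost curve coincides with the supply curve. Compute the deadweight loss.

Competitive equilibrium: 31.875 − 6.5q = 12.85 + 8q → q* = 1.3121, p* = 23.3466.
Marginal revenue: MR = 31.875 − 13q. Set MR = MC: 31.875 − 13q = 12.85 + 8q → q_m = 0.906.
Price p_m = 31.875 − 6.5·0.906 = 25.986; MC(q_m) = 12.85 + 8·0.906 = 20.098.
Competitive q* = 1.3121, so Δq = 0.4061; wedge = 25.986 − 20.098 = 5.888.
Deadweight loss = ½ × 0.4061 × 5.888 = 1.20.

1.20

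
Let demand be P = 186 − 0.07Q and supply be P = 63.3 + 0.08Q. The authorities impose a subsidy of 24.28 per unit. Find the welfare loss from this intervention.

Competitive equilibrium: 186 − 0.07Q = 63.3 + 0.08Q → Q* = 818, P* = 128.74.
The subsidy lowers effective supply by 24.28: P = 39.02 + 0.08Q.
New quantity: 186 − 0.07Q = 39.02 + 0.08Q → Q' = 979.8667.
Overproduction ΔQ = 979.8667 − 818 = 161.8667; wedge = subsidy = 24.28.
Deadweight loss = ½ × 161.8667 × 24.28 = 1965.06.

1965.06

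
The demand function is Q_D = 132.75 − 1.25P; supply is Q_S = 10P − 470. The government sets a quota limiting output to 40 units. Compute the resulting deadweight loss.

In inverse form: demand P = 106.2 − 0.8Q, supply P = 47 + 0.1Q.
Competitive equilibrium: 106.2 − 0.8Q = 47 + 0.1Q → Q* = 65.7778, P* = 53.5778.
At Q = 40: demand price = 106.2 − 0.8·40 = 74.2; supply price = 47 + 0.1·40 = 51.
ΔQ = 65.7778 − 40 = 25.7778; wedge = 74.2 − 51 = 23.2.
Welfare loss = ½ × 25.7778 × 23.2 = 299.02.

299.02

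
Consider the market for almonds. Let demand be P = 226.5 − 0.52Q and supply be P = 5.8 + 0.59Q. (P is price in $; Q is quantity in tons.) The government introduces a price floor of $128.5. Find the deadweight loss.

$59.65

Competitive equilibrium: 226.5 − 0.52Q = 5.8 + 0.59Q → Q* = 198.8288, P* = 123.109.
At the floor P = 128.5, quantity demanded = (226.5 − 128.5)/0.52 = 188.4615.
Sellers' marginal cost at Q' = 188.4615: 5.8 + 0.59·188.4615 = 116.9923.
ΔQ = 198.8288 − 188.4615 = 10.3673; wedge = 128.5 − 116.9923 = 11.5077.
The triangle = ½ × 10.3673 × 11.5077 = $59.65.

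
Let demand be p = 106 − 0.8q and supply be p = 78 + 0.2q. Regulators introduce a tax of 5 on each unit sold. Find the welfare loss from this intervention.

12.50

Competitive equilibrium: 106 − 0.8q = 78 + 0.2q → q* = 28, p* = 83.6.
With the tax, the buyer price exceeds the seller price by 5: (106 − 0.8q) − (78 + 0.2q) = 5 → q' = 23.
Δq = 28 − 23 = 5; the wedge equals the tax, 5.
The triangle = ½ × 5 × 5 = 12.50.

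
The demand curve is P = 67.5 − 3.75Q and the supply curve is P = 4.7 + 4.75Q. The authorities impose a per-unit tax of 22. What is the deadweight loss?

Competitive equilibrium: 67.5 − 3.75Q = 4.7 + 4.75Q → Q* = 7.3882, P* = 39.7941.
With the tax, the buyer price exceeds the seller price by 22: (67.5 − 3.75Q) − (4.7 + 4.75Q) = 22 → Q' = 4.8.
ΔQ = 7.3882 − 4.8 = 2.5882; the wedge equals the tax, 22.
Welfare loss = ½ × 2.5882 × 22 = 28.47.

28.47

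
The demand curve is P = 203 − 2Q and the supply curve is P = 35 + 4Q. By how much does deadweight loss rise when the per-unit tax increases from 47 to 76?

297.25

Competitive equilibrium: 203 − 2Q = 35 + 4Q → Q* = 28, P* = 147.
For a per-unit tax t: ΔQ = t/6, so DWL = ½·t·(t/6) = t²/12.
At t = 47: DWL = 184.083. At t = 76: DWL = 481.333.
Increase = 481.333 − 184.083 = 297.25.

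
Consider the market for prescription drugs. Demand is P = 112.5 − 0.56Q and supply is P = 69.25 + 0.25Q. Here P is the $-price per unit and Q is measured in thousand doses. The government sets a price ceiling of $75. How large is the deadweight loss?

Competitive equilibrium: 112.5 − 0.56Q = 69.25 + 0.25Q → Q* = 53.3951, P* = 82.5988.
At the ceiling P = 75, quantity supplied = (75 − 69.25)/0.25 = 23.
Willingness to pay at Q' = 23: 112.5 − 0.56·23 = 99.62.
ΔQ = 53.3951 − 23 = 30.3951; wedge = 99.62 − 75 = 24.62.
Deadweight loss = ½ × 30.3951 × 24.62 = $374.16 thousand.

$374.16 thousand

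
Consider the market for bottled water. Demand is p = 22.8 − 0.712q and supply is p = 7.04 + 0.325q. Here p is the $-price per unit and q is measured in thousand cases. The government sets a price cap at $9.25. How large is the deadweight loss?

Competitive equilibrium: 22.8 − 0.712q = 7.04 + 0.325q → q* = 15.1977, p* = 11.9792.
At the ceiling p = 9.25, quantity supplied = (9.25 − 7.04)/0.325 = 6.8.
Willingness to pay at q' = 6.8: 22.8 − 0.712·6.8 = 17.9584.
Δq = 15.1977 − 6.8 = 8.3977; wedge = 17.9584 − 9.25 = 8.7084.
Deadweight loss = ½ × 8.3977 × 8.7084 = $36.57 thousand.

$36.57 thousand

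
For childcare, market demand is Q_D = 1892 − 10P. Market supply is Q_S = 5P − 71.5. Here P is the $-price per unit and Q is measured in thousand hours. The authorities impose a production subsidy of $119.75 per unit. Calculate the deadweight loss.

In inverse form: demand P = 189.2 − 0.1Q, supply P = 14.3 + 0.2Q.
Competitive equilibrium: 189.2 − 0.1Q = 14.3 + 0.2Q → Q* = 583, P* = 130.9.
The subsidy lowers effective supply by 119.75: P = 0.2Q − 105.45.
New quantity: 189.2 − 0.1Q = 0.2Q − 105.45 → Q' = 982.16667.
Overproduction ΔQ = 982.16667 − 583 = 399.16667; wedge = subsidy = 119.75.
DWL = ½ × 399.16667 × 119.75 = $23900.10 thousand.

$23900.10 thousand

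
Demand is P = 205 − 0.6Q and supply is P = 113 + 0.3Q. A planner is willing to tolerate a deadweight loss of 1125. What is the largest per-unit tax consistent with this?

45

Competitive equilibrium: 205 − 0.6Q = 113 + 0.3Q → Q* = 102.2222, P* = 143.6667.
A tax t gives ΔQ = t/0.9 and wedge t, so DWL = t²/1.8.
t²/1.8 = 1125 → t² = 2025 → t = 45.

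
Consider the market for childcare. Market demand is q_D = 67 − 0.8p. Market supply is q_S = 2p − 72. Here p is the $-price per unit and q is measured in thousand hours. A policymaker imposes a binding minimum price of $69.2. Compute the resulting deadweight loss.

In inverse form: demand p = 83.75 − 1.25q, supply p = 36 + 0.5q.
Competitive equilibrium: 83.75 − 1.25q = 36 + 0.5q → q* = 27.2857, p* = 49.6429.
At the floor p = 69.2, quantity demanded = (83.75 − 69.2)/1.25 = 11.64.
Sellers' marginal cost at q' = 11.64: 36 + 0.5·11.64 = 41.82.
Δq = 27.2857 − 11.64 = 15.6457; wedge = 69.2 − 41.82 = 27.38.
The triangle = ½ × 15.6457 × 27.38 = $214.19 thousand.

$214.19 thousand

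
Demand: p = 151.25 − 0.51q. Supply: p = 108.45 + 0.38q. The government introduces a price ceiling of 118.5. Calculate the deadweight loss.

Competitive equilibrium: 151.25 − 0.51q = 108.45 + 0.38q → q* = 48.0899, p* = 126.7242.
At the ceiling p = 118.5, quantity supplied = (118.5 − 108.45)/0.38 = 26.4474.
Willingness to pay at q' = 26.4474: 151.25 − 0.51·26.4474 = 137.7618.
Δq = 48.0899 − 26.4474 = 21.6425; wedge = 137.7618 − 118.5 = 19.2618.
Welfare loss = ½ × 21.6425 × 19.2618 = 208.44.

208.44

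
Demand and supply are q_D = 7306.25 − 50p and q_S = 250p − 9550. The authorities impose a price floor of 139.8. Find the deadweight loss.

209731.50

In inverse form: demand p = 146.125 − 0.02q, supply p = 38.2 + 0.004q.
Competitive equilibrium: 146.125 − 0.02q = 38.2 + 0.004q → q* = 4496.875, p* = 56.1875.
At the floor p = 139.8, quantity demanded = (146.125 − 139.8)/0.02 = 316.25.
Sellers' marginal cost at q' = 316.25: 38.2 + 0.004·316.25 = 39.465.
Δq = 4496.875 − 316.25 = 4180.625; wedge = 139.8 − 39.465 = 100.335.
Welfare loss = ½ × 4180.625 × 100.335 = 209731.50.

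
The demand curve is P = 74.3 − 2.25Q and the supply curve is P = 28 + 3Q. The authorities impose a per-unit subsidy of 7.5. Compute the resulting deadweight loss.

Competitive equilibrium: 74.3 − 2.25Q = 28 + 3Q → Q* = 8.819, P* = 54.4571.
The subsidy lowers effective supply by 7.5: P = 20.5 + 3Q.
New quantity: 74.3 − 2.25Q = 20.5 + 3Q → Q' = 10.2476.
Overproduction ΔQ = 10.2476 − 8.819 = 1.4286; wedge = subsidy = 7.5.
Welfare loss = ½ × 1.4286 × 7.5 = 5.36.

5.36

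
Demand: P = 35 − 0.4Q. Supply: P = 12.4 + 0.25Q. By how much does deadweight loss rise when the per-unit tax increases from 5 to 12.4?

99.05

Competitive equilibrium: 35 − 0.4Q = 12.4 + 0.25Q → Q* = 34.7692, P* = 21.0923.
For a per-unit tax t: ΔQ = t/0.65, so DWL = ½·t·(t/0.65) = t²/1.3.
At t = 5: DWL = 19.231. At t = 12.4: DWL = 118.277.
Increase = 118.277 − 19.231 = 99.05.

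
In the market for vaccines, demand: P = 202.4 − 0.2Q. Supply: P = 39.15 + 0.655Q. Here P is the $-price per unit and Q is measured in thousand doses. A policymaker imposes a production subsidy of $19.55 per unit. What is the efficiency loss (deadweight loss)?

$223.51 thousand

Competitive equilibrium: 202.4 − 0.2Q = 39.15 + 0.655Q → Q* = 190.9357, P* = 164.2129.
The subsidy lowers effective supply by 19.55: P = 19.6 + 0.655Q.
New quantity: 202.4 − 0.2Q = 19.6 + 0.655Q → Q' = 213.8012.
Overproduction ΔQ = 213.8012 − 190.9357 = 22.8655; wedge = subsidy = 19.55.
Deadweight loss = ½ × 22.8655 × 19.55 = $223.51 thousand.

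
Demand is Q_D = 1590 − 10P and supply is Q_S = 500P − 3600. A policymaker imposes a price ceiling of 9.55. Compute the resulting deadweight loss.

5003.93

In inverse form: demand P = 159 − 0.1Q, supply P = 7.2 + 0.002Q.
Competitive equilibrium: 159 − 0.1Q = 7.2 + 0.002Q → Q* = 1488.2353, P* = 10.1765.
At the ceiling P = 9.55, quantity supplied = (9.55 − 7.2)/0.002 = 1175.
Willingness to pay at Q' = 1175: 159 − 0.1·1175 = 41.5.
ΔQ = 1488.2353 − 1175 = 313.2353; wedge = 41.5 − 9.55 = 31.95.
DWL = ½ × 313.2353 × 31.95 = 5003.93.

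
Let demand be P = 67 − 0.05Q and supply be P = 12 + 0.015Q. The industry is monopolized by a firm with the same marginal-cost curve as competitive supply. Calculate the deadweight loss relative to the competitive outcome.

Competitive equilibrium: 67 − 0.05Q = 12 + 0.015Q → Q* = 846.15385, P* = 24.69231.
Marginal revenue: MR = 67 − 0.1Q. Set MR = MC: 67 − 0.1Q = 12 + 0.015Q → Q_m = 478.26087.
Price P_m = 67 − 0.05·478.26087 = 43.08696; MC(Q_m) = 12 + 0.015·478.26087 = 19.17391.
Competitive Q* = 846.15385, so ΔQ = 367.89298; wedge = 43.08696 − 19.17391 = 23.91305.
The triangle = ½ × 367.89298 × 23.91305 = 4398.72.

4398.72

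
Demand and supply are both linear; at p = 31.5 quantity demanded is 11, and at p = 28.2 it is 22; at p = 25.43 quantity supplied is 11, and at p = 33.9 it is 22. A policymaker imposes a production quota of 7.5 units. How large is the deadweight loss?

45.02

Demand slope = (28.2 − 31.5)/(22 − 11) = −0.3, so p = 34.8 − 0.3q.
Supply slope = (33.9 − 25.43)/(22 − 11) = 0.77, so p = 16.96 + 0.77q.
Competitive equilibrium: 34.8 − 0.3q = 16.96 + 0.77q → q* = 16.6729, p* = 29.7981.
At q = 7.5: demand price = 34.8 − 0.3·7.5 = 32.55; supply price = 16.96 + 0.77·7.5 = 22.735.
Δq = 16.6729 − 7.5 = 9.1729; wedge = 32.55 − 22.735 = 9.815.
Welfare loss = ½ × 9.1729 × 9.815 = 45.02.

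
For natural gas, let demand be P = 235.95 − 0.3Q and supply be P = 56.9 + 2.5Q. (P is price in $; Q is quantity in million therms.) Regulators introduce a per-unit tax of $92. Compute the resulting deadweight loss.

Competitive equilibrium: 235.95 − 0.3Q = 56.9 + 2.5Q → Q* = 63.9464, P* = 216.7661.
With the tax, the buyer price exceeds the seller price by 92: (235.95 − 0.3Q) − (56.9 + 2.5Q) = 92 → Q' = 31.0893.
ΔQ = 63.9464 − 31.0893 = 32.8571; the wedge equals the tax, 92.
DWL = ½ × 32.8571 × 92 = $1511.43 million.

$1511.43 million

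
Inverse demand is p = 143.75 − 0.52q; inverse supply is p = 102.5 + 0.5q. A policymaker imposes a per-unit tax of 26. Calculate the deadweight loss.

331.37

Competitive equilibrium: 143.75 − 0.52q = 102.5 + 0.5q → q* = 40.4412, p* = 122.7206.
With the tax, the buyer price exceeds the seller price by 26: (143.75 − 0.52q) − (102.5 + 0.5q) = 26 → q' = 14.951.
Δq = 40.4412 − 14.951 = 25.4902; the wedge equals the tax, 26.
Welfare loss = ½ × 25.4902 × 26 = 331.37.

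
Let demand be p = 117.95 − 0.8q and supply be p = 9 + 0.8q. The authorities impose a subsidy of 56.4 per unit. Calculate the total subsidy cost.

Competitive equilibrium: 117.95 − 0.8q = 9 + 0.8q → q* = 68.0938, p* = 63.475.
The subsidy lowers effective supply by 56.4: p = 0.8q − 47.4.
New quantity: 117.95 − 0.8q = 0.8q − 47.4 → q' = 103.3438.
Total subsidy cost = 56.4 × 103.3438 = 5828.59.

5828.59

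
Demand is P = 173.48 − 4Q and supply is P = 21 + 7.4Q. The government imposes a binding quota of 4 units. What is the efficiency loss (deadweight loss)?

Competitive equilibrium: 173.48 − 4Q = 21 + 7.4Q → Q* = 13.3754, P* = 119.9782.
At Q = 4: demand price = 173.48 − 4·4 = 157.48; supply price = 21 + 7.4·4 = 50.6.
ΔQ = 13.3754 − 4 = 9.3754; wedge = 157.48 − 50.6 = 106.88.
The triangle = ½ × 9.3754 × 106.88 = 501.02.

501.02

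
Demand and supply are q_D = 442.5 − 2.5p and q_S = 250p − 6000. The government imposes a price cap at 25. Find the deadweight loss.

In inverse form: demand p = 177 − 0.4q, supply p = 24 + 0.004q.
Competitive equilibrium: 177 − 0.4q = 24 + 0.004q → q* = 378.71287, p* = 25.51485.
At the ceiling p = 25, quantity supplied = (25 − 24)/0.004 = 250.
Willingness to pay at q' = 250: 177 − 0.4·250 = 77.
Δq = 378.71287 − 250 = 128.71287; wedge = 77 − 25 = 52.
Deadweight loss = ½ × 128.71287 × 52 = 3346.53.

3346.53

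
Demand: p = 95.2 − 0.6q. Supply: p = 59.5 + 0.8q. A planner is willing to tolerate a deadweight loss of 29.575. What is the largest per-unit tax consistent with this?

Competitive equilibrium: 95.2 − 0.6q = 59.5 + 0.8q → q* = 25.5, p* = 79.9.
A tax t gives Δq = t/1.4 and wedge t, so DWL = t²/2.8.
t²/2.8 = 29.575 → t² = 82.81 → t = 9.1.

9.1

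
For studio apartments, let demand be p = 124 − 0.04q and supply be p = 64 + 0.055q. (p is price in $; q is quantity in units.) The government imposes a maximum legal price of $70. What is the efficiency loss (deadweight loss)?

Competitive equilibrium: 124 − 0.04q = 64 + 0.055q → q* = 631.57895, p* = 98.73684.
At the ceiling p = 70, quantity supplied = (70 − 64)/0.055 = 109.09091.
Willingness to pay at q' = 109.09091: 124 − 0.04·109.09091 = 119.63636.
Δq = 631.57895 − 109.09091 = 522.48804; wedge = 119.63636 − 70 = 49.63636.
The triangle = ½ × 522.48804 × 49.63636 = $12967.20.

$12967.20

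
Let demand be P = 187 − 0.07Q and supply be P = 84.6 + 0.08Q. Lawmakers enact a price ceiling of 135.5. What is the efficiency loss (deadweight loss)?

Competitive equilibrium: 187 − 0.07Q = 84.6 + 0.08Q → Q* = 682.6667, P* = 139.2133.
At the ceiling P = 135.5, quantity supplied = (135.5 − 84.6)/0.08 = 636.25.
Willingness to pay at Q' = 636.25: 187 − 0.07·636.25 = 142.4625.
ΔQ = 682.6667 − 636.25 = 46.4167; wedge = 142.4625 − 135.5 = 6.9625.
Deadweight loss = ½ × 46.4167 × 6.9625 = 161.59.

161.59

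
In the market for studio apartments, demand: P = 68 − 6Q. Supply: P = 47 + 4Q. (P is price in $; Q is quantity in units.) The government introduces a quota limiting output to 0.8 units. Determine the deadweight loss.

Competitive equilibrium: 68 − 6Q = 47 + 4Q → Q* = 2.1, P* = 55.4.
At Q = 0.8: demand price = 68 − 6·0.8 = 63.2; supply price = 47 + 4·0.8 = 50.2.
ΔQ = 2.1 − 0.8 = 1.3; wedge = 63.2 − 50.2 = 13.
DWL = ½ × 1.3 × 13 = $8.45.

$8.45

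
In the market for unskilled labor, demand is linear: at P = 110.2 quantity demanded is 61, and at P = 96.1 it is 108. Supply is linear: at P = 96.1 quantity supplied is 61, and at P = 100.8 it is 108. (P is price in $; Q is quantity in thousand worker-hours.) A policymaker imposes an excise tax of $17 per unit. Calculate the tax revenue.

$913.75 thousand

Demand slope = (96.1 − 110.2)/(108 − 61) = −0.3, so P = 128.5 − 0.3Q.
Supply slope = (100.8 − 96.1)/(108 − 61) = 0.1, so P = 90 + 0.1Q.
Competitive equilibrium: 128.5 − 0.3Q = 90 + 0.1Q → Q* = 96.25, P* = 99.625.
With the tax, the buyer price exceeds the seller price by 17: (128.5 − 0.3Q) − (90 + 0.1Q) = 17 → Q' = 53.75.
Tax revenue = 17 × 53.75 = $913.75 thousand.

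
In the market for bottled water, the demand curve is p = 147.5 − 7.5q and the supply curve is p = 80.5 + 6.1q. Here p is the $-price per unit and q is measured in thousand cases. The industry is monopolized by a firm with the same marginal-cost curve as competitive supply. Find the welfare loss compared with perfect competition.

Competitive equilibrium: 147.5 − 7.5q = 80.5 + 6.1q → q* = 4.9265, p* = 110.5515.
Marginal revenue: MR = 147.5 − 15q. Set MR = MC: 147.5 − 15q = 80.5 + 6.1q → q_m = 3.1754.
Price p_m = 147.5 − 7.5·3.1754 = 123.6845; MC(q_m) = 80.5 + 6.1·3.1754 = 99.8699.
Competitive q* = 4.9265, so Δq = 1.7511; wedge = 123.6845 − 99.8699 = 23.8146.
DWL = ½ × 1.7511 × 23.8146 = $20.85 thousand.

$20.85 thousand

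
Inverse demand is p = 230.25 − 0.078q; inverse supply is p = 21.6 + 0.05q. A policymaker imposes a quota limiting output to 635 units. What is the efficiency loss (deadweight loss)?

63371.55

Competitive equilibrium: 230.25 − 0.078q = 21.6 + 0.05q → q* = 1630.0781, p* = 103.1039.
At q = 635: demand price = 230.25 − 0.078·635 = 180.72; supply price = 21.6 + 0.05·635 = 53.35.
Δq = 1630.0781 − 635 = 995.0781; wedge = 180.72 − 53.35 = 127.37.
Welfare loss = ½ × 995.0781 × 127.37 = 63371.55.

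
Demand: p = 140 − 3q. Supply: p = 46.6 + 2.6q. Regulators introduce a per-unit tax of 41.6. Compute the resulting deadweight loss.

Competitive equilibrium: 140 − 3q = 46.6 + 2.6q → q* = 16.6786, p* = 89.9643.
With the tax, the buyer price exceeds the seller price by 41.6: (140 − 3q) − (46.6 + 2.6q) = 41.6 → q' = 9.25.
Δq = 16.6786 − 9.25 = 7.4286; the wedge equals the tax, 41.6.
Welfare loss = ½ × 7.4286 × 41.6 = 154.51.

154.51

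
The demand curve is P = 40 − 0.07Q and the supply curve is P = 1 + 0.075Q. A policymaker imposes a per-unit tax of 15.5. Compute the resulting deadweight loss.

828.45

Competitive equilibrium: 40 − 0.07Q = 1 + 0.075Q → Q* = 268.9655, P* = 21.1724.
With the tax, the buyer price exceeds the seller price by 15.5: (40 − 0.07Q) − (1 + 0.075Q) = 15.5 → Q' = 162.069.
ΔQ = 268.9655 − 162.069 = 106.8965; the wedge equals the tax, 15.5.
DWL = ½ × 106.8965 × 15.5 = 828.45.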